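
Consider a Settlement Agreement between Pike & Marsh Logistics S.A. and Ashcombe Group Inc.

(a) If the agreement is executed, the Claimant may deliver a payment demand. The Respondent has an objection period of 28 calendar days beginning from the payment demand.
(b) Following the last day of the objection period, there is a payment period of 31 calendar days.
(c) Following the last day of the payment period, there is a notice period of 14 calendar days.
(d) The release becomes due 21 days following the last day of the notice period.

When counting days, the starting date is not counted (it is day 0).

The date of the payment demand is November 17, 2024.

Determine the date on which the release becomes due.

The last day of the objection period: 28 calendar days after November 17, 2024 is December 15, 2024.
The last day of the payment period: 31 calendar days after December 15, 2024 is January 15, 2025.
The last day of the notice period: January 15, 2025 + 14 days = January 29, 2025.
Adding 21 calendar days to January 29, 2025 gives February 19, 2025, which is the date on which the release becomes due.

February 19, 2025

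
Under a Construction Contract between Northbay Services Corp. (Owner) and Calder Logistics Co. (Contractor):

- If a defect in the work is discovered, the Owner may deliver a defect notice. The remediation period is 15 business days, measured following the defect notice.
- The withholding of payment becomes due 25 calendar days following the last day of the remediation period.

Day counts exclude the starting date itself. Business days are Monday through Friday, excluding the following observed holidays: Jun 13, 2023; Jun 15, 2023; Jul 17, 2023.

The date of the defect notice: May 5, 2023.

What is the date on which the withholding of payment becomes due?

Jun 20, 2023

The last day of the remediation period: counting 15 business days from Friday, May 5, 2023 (May 8, May 9, May 10, May 11, …, May 24, May 25, May 26, skipping weekends) reaches Friday, May 26, 2023.
The date on which the withholding of payment becomes due: 25 calendar days after May 26, 2023 is Jun 20, 2023.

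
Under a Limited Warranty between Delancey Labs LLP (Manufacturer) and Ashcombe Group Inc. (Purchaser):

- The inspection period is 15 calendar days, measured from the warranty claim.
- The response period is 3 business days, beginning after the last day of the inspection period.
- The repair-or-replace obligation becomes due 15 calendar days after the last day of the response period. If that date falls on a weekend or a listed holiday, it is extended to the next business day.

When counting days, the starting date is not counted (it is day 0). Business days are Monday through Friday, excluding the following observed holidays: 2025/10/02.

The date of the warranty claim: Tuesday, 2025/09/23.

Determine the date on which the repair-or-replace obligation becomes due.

2025/10/28

Adding 15 calendar days to 2025/09/23 gives 2025/10/08, which is the last day of the inspection period.
The last day of the response period: 3 business days after Wednesday, 2025/10/08, skipping weekends — Oct 9, Oct 10, Oct 13 — lands on Monday, 2025/10/13.
Adding 15 calendar days to 2025/10/13 gives 2025/10/28, which is the date on which the repair-or-replace obligation becomes due. 2025/10/28 is a Tuesday and is not a listed holiday, so no roll-forward applies.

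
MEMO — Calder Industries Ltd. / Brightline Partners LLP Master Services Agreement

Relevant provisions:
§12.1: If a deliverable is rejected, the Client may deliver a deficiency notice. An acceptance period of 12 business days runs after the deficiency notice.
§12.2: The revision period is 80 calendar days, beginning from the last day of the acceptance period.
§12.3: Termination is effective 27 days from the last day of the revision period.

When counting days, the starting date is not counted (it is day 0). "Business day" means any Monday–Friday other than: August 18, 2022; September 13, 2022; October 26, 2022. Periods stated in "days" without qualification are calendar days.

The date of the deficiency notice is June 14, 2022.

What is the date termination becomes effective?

The last day of the acceptance period: counting 12 business days from Tuesday, June 14, 2022 (Jun 15, Jun 16, Jun 17, Jun 20, …, Jun 28, Jun 29, Jun 30, skipping weekends) reaches Thursday, June 30, 2022.
The last day of the revision period: June 30, 2022 + 80 days = September 18, 2022.
The date termination becomes effective: 27 calendar days after September 18, 2022 is October 15, 2022.

October 15, 2022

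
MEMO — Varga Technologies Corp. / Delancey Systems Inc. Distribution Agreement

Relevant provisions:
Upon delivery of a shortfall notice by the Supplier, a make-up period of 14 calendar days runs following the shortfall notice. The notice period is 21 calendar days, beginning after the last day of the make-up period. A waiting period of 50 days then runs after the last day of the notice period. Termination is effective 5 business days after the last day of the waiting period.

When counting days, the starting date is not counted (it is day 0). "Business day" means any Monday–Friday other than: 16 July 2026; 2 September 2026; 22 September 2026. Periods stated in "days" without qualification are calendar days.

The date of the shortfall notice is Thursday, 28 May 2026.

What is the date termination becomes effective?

The last day of the make-up period: 28 May 2026 + 14 days = 11 June 2026.
The last day of the notice period: 11 June 2026 + 21 days = 2 July 2026.
The last day of the waiting period: 50 calendar days after 2 July 2026 is 21 August 2026.
The date termination becomes effective: 5 business days after Friday, 21 August 2026, skipping weekends — Aug 24, Aug 25, Aug 26, Aug 27, Aug 28 — lands on Friday, 28 August 2026.

28 August 2026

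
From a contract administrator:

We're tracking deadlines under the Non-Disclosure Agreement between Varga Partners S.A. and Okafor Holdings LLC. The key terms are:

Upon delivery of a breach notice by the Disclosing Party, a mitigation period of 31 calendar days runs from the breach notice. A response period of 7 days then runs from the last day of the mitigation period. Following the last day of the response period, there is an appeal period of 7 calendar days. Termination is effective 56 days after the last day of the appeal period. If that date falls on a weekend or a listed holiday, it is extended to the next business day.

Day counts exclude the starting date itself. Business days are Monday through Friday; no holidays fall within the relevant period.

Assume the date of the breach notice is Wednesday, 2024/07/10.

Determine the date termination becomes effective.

The last day of the mitigation period: 2024/07/10 + 31 days = 2024/08/10.
The last day of the response period: 2024/08/10 + 7 days = 2024/08/17.
Adding 7 calendar days to 2024/08/17 gives 2024/08/24, which is the last day of the appeal period.
The date termination becomes effective: 56 calendar days after 2024/08/24 is 2024/10/19. That falls on a Saturday, so it rolls to the next business day, Monday, 2024/10/21.

2024/10/21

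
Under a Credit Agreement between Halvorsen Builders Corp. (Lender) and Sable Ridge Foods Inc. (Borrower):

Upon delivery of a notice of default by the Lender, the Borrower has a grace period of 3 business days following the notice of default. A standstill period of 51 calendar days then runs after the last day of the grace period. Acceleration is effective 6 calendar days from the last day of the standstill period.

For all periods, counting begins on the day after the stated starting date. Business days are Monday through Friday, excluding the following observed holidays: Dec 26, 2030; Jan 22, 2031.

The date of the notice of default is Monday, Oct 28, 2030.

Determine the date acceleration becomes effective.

From Monday, Oct 28, 2030, 3 business days (Oct 29, Oct 30, Oct 31, skipping weekends) brings us to Thursday, Oct 31, 2030, which is the last day of the grace period.
Adding 51 calendar days to Oct 31, 2030 gives Dec 21, 2030, which is the last day of the standstill period.
The date acceleration becomes effective: 6 calendar days after Dec 21, 2030 is Dec 27, 2030.

Dec 27, 2030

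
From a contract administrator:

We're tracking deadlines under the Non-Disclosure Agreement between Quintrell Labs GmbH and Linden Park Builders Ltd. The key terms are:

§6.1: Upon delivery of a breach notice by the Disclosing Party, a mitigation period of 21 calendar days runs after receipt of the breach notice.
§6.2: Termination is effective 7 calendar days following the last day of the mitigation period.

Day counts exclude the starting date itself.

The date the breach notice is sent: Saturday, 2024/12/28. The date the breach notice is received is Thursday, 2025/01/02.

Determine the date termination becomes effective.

2025/01/30

Adding 21 calendar days to 2025/01/02 gives 2025/01/23, which is the last day of the mitigation period.
Adding 7 calendar days to 2025/01/23 gives 2025/01/30, which is the date termination becomes effective.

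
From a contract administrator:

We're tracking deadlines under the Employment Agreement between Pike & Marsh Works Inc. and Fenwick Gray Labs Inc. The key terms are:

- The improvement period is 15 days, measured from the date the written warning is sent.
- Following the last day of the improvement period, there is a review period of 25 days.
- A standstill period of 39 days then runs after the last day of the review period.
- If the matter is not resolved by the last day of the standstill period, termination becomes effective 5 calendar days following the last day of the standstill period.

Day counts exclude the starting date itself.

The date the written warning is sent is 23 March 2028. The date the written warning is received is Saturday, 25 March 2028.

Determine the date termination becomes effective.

15 June 2028

The last day of the improvement period: 23 March 2028 + 15 days = 7 April 2028.
The last day of the review period: 25 calendar days after 7 April 2028 is 2 May 2028.
The last day of the standstill period: 2 May 2028 + 39 days = 10 June 2028.
Adding 5 calendar days to 10 June 2028 gives 15 June 2028, which is the date termination becomes effective.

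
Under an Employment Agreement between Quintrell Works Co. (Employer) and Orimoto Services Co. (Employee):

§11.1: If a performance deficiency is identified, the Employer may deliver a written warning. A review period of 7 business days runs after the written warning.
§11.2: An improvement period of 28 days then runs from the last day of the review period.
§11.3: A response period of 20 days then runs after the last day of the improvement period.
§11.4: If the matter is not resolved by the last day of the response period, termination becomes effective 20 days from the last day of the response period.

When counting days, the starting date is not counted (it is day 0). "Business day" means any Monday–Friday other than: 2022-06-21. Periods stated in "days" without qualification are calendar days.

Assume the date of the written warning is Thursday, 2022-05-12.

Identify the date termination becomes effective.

The last day of the review period: 7 business days after Thursday, 2022-05-12, skipping weekends — May 13, May 16, May 17, May 18, May 19, May 20, May 23 — lands on Monday, 2022-05-23.
The last day of the improvement period: 28 calendar days after 2022-05-23 is 2022-06-20.
The last day of the response period: 2022-06-20 + 20 days = 2022-07-10.
The date termination becomes effective: 20 calendar days after 2022-07-10 is 2022-07-30.

2022-07-30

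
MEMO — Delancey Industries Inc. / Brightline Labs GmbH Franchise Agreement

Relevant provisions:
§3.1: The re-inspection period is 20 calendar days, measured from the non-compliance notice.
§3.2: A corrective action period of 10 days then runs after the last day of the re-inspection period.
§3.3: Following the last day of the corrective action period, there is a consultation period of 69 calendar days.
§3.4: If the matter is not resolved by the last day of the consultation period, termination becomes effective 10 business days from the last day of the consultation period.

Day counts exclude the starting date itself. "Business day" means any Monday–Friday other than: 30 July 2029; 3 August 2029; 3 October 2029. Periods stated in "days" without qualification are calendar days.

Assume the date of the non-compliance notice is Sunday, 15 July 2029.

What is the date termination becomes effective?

The last day of the re-inspection period: 15 July 2029 + 20 days = 4 August 2029.
The last day of the corrective action period: 4 August 2029 + 10 days = 14 August 2029.
The last day of the consultation period: 69 calendar days after 14 August 2029 is 22 October 2029.
The date termination becomes effective: counting 10 business days from Monday, 22 October 2029 (Oct 23, Oct 24, Oct 25, Oct 26, Oct 29, Oct 30, Oct 31, Nov 1, Nov 2, Nov 5, skipping weekends) reaches Monday, 5 November 2029.

5 November 2029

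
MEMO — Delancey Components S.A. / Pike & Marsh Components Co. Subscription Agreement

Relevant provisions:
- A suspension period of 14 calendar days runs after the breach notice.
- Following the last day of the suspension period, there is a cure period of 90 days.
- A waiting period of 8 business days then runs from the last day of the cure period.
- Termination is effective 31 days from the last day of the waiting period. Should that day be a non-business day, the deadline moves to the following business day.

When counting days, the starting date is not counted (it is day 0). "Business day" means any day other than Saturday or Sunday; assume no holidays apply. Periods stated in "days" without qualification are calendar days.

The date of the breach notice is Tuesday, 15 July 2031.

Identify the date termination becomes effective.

The last day of the suspension period: 15 July 2031 + 14 days = 29 July 2031.
Adding 90 calendar days to 29 July 2031 gives 27 October 2031, which is the last day of the cure period.
The last day of the waiting period: counting 8 business days from Monday, 27 October 2031 (Oct 28, Oct 29, Oct 30, Oct 31, Nov 3, Nov 4, Nov 5, Nov 6, skipping weekends) reaches Thursday, 6 November 2031.
Adding 31 calendar days to 6 November 2031 gives 7 December 2031, which is the date termination becomes effective. That falls on a Sunday, so it rolls to the next business day, Monday, 8 December 2031.

8 December 2031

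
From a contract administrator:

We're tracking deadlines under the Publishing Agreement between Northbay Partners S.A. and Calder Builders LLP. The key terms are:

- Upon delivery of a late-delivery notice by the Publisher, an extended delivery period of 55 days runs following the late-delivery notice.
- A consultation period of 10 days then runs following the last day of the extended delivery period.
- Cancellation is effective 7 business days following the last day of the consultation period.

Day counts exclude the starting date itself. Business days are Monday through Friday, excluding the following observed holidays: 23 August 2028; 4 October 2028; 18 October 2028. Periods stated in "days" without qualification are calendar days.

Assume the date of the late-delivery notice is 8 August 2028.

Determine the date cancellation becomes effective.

24 October 2028

Adding 55 calendar days to 8 August 2028 gives 2 October 2028, which is the last day of the extended delivery period.
The last day of the consultation period: 10 calendar days after 2 October 2028 is 12 October 2028.
The date cancellation becomes effective: 7 business days after Thursday, 12 October 2028, skipping weekends and the listed holiday on Oct 18 — Oct 13, Oct 16, Oct 17, Oct 19, Oct 20, Oct 23, Oct 24 — lands on Tuesday, 24 October 2028.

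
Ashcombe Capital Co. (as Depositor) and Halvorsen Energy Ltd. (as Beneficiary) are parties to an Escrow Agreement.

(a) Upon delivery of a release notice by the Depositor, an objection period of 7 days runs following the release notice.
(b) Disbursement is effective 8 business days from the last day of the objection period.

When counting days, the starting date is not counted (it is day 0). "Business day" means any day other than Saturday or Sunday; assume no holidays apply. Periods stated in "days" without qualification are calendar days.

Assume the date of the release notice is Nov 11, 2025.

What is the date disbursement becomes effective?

The last day of the objection period: 7 calendar days after Nov 11, 2025 is Nov 18, 2025.
From Tuesday, Nov 18, 2025, 8 business days (Nov 19, Nov 20, Nov 21, Nov 24, Nov 25, Nov 26, Nov 27, Nov 28, skipping weekends) brings us to Friday, Nov 28, 2025, which is the date disbursement becomes effective.

Nov 28, 2025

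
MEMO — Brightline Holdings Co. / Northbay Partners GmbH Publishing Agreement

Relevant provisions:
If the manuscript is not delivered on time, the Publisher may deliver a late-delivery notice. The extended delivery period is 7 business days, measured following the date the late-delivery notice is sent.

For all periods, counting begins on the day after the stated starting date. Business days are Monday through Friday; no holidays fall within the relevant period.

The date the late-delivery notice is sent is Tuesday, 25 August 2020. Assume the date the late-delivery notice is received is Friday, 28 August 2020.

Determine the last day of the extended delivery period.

From Tuesday, 25 August 2020, 7 business days (Aug 26, Aug 27, Aug 28, Aug 31, Sep 1, Sep 2, Sep 3, skipping weekends) brings us to Thursday, 3 September 2020, which is the last day of the extended delivery period.

3 September 2020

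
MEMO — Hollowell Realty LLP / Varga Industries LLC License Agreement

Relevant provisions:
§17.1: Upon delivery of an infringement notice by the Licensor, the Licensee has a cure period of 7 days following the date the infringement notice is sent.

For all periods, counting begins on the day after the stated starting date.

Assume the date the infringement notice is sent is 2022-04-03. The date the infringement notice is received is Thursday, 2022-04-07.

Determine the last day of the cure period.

2022-04-10

Adding 7 calendar days to 2022-04-03 gives 2022-04-10, which is the last day of the cure period.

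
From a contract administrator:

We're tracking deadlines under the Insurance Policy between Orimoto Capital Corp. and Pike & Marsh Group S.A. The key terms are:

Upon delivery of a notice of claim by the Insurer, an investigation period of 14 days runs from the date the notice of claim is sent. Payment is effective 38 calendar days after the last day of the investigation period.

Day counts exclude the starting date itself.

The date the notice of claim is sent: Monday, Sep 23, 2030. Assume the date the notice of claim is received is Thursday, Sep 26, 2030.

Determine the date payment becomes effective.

Nov 14, 2030

The last day of the investigation period: 14 calendar days after Sep 23, 2030 is Oct 7, 2030.
Adding 38 calendar days to Oct 7, 2030 gives Nov 14, 2030, which is the date payment becomes effective.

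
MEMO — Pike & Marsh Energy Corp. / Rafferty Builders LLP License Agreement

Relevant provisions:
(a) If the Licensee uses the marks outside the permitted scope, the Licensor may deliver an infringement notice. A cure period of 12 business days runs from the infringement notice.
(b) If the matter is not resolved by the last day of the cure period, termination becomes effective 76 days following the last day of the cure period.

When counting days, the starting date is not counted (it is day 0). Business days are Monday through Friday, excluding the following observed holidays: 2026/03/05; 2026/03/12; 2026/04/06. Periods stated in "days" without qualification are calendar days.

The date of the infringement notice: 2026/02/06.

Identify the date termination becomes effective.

2026/05/11

From Friday, 2026/02/06, 12 business days (Feb 9, Feb 10, Feb 11, Feb 12, …, Feb 20, Feb 23, Feb 24, skipping weekends) brings us to Tuesday, 2026/02/24, which is the last day of the cure period.
The date termination becomes effective: 76 calendar days after 2026/02/24 is 2026/05/11.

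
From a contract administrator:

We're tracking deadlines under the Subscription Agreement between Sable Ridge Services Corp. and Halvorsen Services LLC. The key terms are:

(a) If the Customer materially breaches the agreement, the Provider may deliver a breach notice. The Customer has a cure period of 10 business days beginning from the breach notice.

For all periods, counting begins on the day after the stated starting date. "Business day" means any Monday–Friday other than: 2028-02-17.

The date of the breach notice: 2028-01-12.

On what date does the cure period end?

The last day of the cure period: 10 business days after Wednesday, 2028-01-12, skipping weekends — Jan 13, Jan 14, Jan 17, Jan 18, Jan 19, Jan 20, Jan 21, Jan 24, Jan 25, Jan 26 — lands on Wednesday, 2028-01-26.

2028-01-26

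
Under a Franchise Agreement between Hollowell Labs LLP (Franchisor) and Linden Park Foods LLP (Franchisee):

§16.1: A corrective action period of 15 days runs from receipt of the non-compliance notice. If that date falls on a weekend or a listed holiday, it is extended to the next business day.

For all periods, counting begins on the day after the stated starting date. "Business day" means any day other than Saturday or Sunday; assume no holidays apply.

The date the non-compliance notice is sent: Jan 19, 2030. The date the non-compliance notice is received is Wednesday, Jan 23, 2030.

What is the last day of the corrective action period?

Feb 7, 2030

The last day of the corrective action period: Jan 23, 2030 + 15 days = Feb 7, 2030. Feb 7, 2030 is a Thursday, so no roll-forward applies.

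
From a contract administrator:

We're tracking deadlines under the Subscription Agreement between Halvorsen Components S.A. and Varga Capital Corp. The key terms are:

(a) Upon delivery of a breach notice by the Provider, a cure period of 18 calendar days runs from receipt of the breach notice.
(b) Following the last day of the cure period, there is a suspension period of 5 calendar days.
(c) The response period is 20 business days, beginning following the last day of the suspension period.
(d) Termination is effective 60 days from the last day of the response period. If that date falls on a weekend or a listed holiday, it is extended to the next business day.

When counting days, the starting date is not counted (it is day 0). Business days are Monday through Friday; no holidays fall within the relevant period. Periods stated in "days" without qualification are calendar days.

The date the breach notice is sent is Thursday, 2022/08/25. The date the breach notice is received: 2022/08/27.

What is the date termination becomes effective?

Adding 18 calendar days to 2022/08/27 gives 2022/09/14, which is the last day of the cure period.
Adding 5 calendar days to 2022/09/14 gives 2022/09/19, which is the last day of the suspension period.
From Monday, 2022/09/19, 20 business days (Sep 20, Sep 21, Sep 22, Sep 23, …, Oct 13, Oct 14, Oct 17, skipping weekends) brings us to Monday, 2022/10/17, which is the last day of the response period.
Adding 60 calendar days to 2022/10/17 gives 2022/12/16, which is the date termination becomes effective. 2022/12/16 is a Friday, so no roll-forward applies.

2022/12/16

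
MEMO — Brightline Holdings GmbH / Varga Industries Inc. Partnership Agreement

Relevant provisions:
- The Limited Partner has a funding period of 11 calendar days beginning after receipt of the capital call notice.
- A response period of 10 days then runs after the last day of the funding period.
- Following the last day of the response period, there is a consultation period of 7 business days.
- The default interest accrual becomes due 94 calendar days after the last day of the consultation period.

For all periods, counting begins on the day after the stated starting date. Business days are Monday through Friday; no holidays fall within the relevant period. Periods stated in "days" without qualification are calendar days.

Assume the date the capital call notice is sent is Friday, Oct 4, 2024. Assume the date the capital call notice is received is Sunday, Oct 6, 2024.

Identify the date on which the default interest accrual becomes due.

Feb 7, 2025

Adding 11 calendar days to Oct 6, 2024 gives Oct 17, 2024, which is the last day of the funding period.
The last day of the response period: Oct 17, 2024 + 10 days = Oct 27, 2024.
The last day of the consultation period: 7 business days after Sunday, Oct 27, 2024, skipping weekends — Oct 28, Oct 29, Oct 30, Oct 31, Nov 1, Nov 4, Nov 5 — lands on Tuesday, Nov 5, 2024.
The date on which the default interest accrual becomes due: 94 calendar days after Nov 5, 2024 is Feb 7, 2025.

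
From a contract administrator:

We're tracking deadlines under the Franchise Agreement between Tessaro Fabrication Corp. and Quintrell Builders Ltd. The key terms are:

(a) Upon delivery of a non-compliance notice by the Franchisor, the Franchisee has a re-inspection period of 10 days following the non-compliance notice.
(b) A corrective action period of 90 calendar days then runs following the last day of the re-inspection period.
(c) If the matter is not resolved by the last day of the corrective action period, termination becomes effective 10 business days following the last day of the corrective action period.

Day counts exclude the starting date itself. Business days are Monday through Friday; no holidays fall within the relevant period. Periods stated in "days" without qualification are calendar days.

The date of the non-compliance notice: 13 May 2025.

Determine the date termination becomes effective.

The last day of the re-inspection period: 13 May 2025 + 10 days = 23 May 2025.
The last day of the corrective action period: 23 May 2025 + 90 days = 21 August 2025.
The date termination becomes effective: counting 10 business days from Thursday, 21 August 2025 (Aug 22, Aug 25, Aug 26, Aug 27, Aug 28, Aug 29, Sep 1, Sep 2, Sep 3, Sep 4, skipping weekends) reaches Thursday, 4 September 2025.

4 September 2025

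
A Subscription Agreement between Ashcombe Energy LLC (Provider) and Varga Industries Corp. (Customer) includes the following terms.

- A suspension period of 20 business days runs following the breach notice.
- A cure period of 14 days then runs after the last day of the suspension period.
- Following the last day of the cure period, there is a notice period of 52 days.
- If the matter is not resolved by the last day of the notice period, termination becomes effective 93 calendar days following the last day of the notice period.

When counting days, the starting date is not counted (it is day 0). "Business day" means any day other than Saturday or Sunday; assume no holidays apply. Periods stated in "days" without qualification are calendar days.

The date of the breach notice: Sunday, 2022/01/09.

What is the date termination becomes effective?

The last day of the suspension period: counting 20 business days from Sunday, 2022/01/09 (Jan 10, Jan 11, Jan 12, Jan 13, …, Feb 2, Feb 3, Feb 4, skipping weekends) reaches Friday, 2022/02/04.
The last day of the cure period: 2022/02/04 + 14 days = 2022/02/18.
The last day of the notice period: 52 calendar days after 2022/02/18 is 2022/04/11.
The date termination becomes effective: 93 calendar days after 2022/04/11 is 2022/07/13.

2022/07/13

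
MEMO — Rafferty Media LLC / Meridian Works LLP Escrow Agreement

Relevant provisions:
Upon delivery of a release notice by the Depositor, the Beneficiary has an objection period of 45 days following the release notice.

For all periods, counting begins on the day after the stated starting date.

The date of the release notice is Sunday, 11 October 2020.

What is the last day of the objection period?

The last day of the objection period: 45 calendar days after 11 October 2020 is 25 November 2020.

25 November 2020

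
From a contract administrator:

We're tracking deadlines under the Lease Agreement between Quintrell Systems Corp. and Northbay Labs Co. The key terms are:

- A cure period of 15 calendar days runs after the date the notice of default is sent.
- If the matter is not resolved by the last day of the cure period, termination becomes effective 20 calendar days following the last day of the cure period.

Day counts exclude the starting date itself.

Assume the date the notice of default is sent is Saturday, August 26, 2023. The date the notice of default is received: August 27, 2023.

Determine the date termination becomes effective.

September 30, 2023

The last day of the cure period: August 26, 2023 + 15 days = September 10, 2023.
The date termination becomes effective: September 10, 2023 + 20 days = September 30, 2023.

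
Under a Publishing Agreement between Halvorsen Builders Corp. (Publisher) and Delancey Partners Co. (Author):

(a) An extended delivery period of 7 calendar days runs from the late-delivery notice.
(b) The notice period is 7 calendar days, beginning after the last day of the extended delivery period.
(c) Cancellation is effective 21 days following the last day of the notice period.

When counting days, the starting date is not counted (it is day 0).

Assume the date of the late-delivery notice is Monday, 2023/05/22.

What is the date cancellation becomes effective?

2023/06/26

The last day of the extended delivery period: 7 calendar days after 2023/05/22 is 2023/05/29.
Adding 7 calendar days to 2023/05/29 gives 2023/06/05, which is the last day of the notice period.
The date cancellation becomes effective: 21 calendar days after 2023/06/05 is 2023/06/26.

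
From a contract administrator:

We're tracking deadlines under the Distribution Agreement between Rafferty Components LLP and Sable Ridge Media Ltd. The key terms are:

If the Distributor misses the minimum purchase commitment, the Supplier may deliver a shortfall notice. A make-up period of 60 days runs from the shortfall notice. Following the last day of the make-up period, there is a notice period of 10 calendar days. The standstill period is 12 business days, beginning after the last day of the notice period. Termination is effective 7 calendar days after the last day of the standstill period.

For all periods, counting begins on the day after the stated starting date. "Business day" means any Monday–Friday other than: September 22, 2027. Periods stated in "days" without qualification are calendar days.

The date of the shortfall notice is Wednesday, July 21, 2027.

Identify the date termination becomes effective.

October 22, 2027

The last day of the make-up period: 60 calendar days after July 21, 2027 is September 19, 2027.
The last day of the notice period: 10 calendar days after September 19, 2027 is September 29, 2027.
The last day of the standstill period: counting 12 business days from Wednesday, September 29, 2027 (Sep 30, Oct 1, Oct 4, Oct 5, …, Oct 13, Oct 14, Oct 15, skipping weekends) reaches Friday, October 15, 2027.
Adding 7 calendar days to October 15, 2027 gives October 22, 2027, which is the date termination becomes effective.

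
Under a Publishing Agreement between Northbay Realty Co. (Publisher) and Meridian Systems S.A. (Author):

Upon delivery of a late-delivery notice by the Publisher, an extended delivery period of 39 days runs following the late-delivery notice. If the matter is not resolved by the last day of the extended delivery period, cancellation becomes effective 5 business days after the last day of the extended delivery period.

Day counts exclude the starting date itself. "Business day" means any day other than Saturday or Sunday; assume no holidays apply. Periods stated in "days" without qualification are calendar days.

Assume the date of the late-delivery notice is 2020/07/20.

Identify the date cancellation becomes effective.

2020/09/04

The last day of the extended delivery period: 39 calendar days after 2020/07/20 is 2020/08/28.
The date cancellation becomes effective: counting 5 business days from Friday, 2020/08/28 (Aug 31, Sep 1, Sep 2, Sep 3, Sep 4, skipping weekends) reaches Friday, 2020/09/04.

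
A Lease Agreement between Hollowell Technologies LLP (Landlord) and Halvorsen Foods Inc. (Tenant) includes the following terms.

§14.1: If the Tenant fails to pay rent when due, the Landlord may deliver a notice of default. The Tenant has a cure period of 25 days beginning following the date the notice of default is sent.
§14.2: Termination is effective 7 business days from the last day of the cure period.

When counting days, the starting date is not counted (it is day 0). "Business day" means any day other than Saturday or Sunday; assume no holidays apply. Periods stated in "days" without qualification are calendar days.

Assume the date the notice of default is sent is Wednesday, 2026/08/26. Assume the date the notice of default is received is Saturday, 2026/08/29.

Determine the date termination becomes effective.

2026/09/29

Adding 25 calendar days to 2026/08/26 gives 2026/09/20, which is the last day of the cure period.
The date termination becomes effective: counting 7 business days from Sunday, 2026/09/20 (Sep 21, Sep 22, Sep 23, Sep 24, Sep 25, Sep 28, Sep 29, skipping weekends) reaches Tuesday, 2026/09/29.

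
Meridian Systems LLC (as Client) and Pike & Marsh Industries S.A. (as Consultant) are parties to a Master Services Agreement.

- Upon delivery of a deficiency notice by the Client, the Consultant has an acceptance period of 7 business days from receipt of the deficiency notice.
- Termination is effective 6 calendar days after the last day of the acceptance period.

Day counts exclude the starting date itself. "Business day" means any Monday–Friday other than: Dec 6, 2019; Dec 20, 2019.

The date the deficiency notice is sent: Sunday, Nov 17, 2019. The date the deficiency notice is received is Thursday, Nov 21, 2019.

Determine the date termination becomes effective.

Dec 8, 2019

The last day of the acceptance period: 7 business days after Thursday, Nov 21, 2019, skipping weekends — Nov 22, Nov 25, Nov 26, Nov 27, Nov 28, Nov 29, Dec 2 — lands on Monday, Dec 2, 2019.
The date termination becomes effective: 6 calendar days after Dec 2, 2019 is Dec 8, 2019.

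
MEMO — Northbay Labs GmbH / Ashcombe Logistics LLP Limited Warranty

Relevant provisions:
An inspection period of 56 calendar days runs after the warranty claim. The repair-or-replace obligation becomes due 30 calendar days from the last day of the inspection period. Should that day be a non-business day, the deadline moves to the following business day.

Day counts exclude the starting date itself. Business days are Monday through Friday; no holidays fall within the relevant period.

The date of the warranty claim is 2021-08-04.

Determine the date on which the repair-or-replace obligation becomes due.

2021-10-29

Adding 56 calendar days to 2021-08-04 gives 2021-09-29, which is the last day of the inspection period.
The date on which the repair-or-replace obligation becomes due: 2021-09-29 + 30 days = 2021-10-29. 2021-10-29 is a Friday, so no roll-forward applies.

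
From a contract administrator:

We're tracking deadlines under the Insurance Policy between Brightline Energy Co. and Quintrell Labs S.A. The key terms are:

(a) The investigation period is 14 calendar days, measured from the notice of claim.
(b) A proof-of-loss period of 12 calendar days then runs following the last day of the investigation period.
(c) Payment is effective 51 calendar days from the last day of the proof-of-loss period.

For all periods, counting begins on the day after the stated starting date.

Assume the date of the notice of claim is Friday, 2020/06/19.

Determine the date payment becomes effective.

2020/09/04

Adding 14 calendar days to 2020/06/19 gives 2020/07/03, which is the last day of the investigation period.
The last day of the proof-of-loss period: 12 calendar days after 2020/07/03 is 2020/07/15.
The date payment becomes effective: 2020/07/15 + 51 days = 2020/09/04.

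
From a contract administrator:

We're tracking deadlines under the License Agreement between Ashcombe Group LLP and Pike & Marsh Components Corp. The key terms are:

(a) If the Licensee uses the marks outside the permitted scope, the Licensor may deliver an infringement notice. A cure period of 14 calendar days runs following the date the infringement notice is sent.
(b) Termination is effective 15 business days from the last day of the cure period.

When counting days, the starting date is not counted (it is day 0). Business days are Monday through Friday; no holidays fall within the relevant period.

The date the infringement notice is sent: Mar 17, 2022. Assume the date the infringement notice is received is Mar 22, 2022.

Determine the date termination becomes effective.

Apr 21, 2022

Adding 14 calendar days to Mar 17, 2022 gives Mar 31, 2022, which is the last day of the cure period.
From Thursday, Mar 31, 2022, 15 business days (Apr 1, Apr 4, Apr 5, Apr 6, …, Apr 19, Apr 20, Apr 21, skipping weekends) brings us to Thursday, Apr 21, 2022, which is the date termination becomes effective.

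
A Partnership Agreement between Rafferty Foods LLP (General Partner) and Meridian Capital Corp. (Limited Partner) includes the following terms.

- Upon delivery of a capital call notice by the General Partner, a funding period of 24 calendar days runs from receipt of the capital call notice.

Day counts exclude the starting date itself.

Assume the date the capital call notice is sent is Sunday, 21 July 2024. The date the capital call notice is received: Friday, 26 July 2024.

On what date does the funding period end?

The last day of the funding period: 26 July 2024 + 24 days = 19 August 2024.

19 August 2024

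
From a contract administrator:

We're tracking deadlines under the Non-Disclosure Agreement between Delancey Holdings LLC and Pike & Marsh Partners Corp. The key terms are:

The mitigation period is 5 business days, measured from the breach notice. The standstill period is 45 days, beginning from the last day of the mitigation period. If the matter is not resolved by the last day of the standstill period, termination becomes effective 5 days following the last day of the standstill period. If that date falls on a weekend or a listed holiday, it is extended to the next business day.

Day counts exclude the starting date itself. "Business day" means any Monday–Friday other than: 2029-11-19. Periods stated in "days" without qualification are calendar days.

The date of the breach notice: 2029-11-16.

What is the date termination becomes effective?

The last day of the mitigation period: 5 business days after Friday, 2029-11-16, skipping weekends and the listed holiday on Nov 19 — Nov 20, Nov 21, Nov 22, Nov 23, Nov 26 — lands on Monday, 2029-11-26.
Adding 45 calendar days to 2029-11-26 gives 2030-01-10, which is the last day of the standstill period.
The date termination becomes effective: 5 calendar days after 2030-01-10 is 2030-01-15. 2030-01-15 is a Tuesday and is not a listed holiday, so no roll-forward applies.

2030-01-15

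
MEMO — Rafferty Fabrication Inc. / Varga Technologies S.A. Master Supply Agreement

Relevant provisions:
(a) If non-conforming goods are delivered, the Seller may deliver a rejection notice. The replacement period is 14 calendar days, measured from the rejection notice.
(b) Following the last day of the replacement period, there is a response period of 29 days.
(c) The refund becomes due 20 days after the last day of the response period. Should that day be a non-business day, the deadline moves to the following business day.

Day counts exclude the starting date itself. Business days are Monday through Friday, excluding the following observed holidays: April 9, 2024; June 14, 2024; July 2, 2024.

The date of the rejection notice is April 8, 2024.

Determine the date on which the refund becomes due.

June 10, 2024

Adding 14 calendar days to April 8, 2024 gives April 22, 2024, which is the last day of the replacement period.
Adding 29 calendar days to April 22, 2024 gives May 21, 2024, which is the last day of the response period.
The date on which the refund becomes due: May 21, 2024 + 20 days = June 10, 2024. June 10, 2024 is a Monday and is not a listed holiday, so no roll-forward applies.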